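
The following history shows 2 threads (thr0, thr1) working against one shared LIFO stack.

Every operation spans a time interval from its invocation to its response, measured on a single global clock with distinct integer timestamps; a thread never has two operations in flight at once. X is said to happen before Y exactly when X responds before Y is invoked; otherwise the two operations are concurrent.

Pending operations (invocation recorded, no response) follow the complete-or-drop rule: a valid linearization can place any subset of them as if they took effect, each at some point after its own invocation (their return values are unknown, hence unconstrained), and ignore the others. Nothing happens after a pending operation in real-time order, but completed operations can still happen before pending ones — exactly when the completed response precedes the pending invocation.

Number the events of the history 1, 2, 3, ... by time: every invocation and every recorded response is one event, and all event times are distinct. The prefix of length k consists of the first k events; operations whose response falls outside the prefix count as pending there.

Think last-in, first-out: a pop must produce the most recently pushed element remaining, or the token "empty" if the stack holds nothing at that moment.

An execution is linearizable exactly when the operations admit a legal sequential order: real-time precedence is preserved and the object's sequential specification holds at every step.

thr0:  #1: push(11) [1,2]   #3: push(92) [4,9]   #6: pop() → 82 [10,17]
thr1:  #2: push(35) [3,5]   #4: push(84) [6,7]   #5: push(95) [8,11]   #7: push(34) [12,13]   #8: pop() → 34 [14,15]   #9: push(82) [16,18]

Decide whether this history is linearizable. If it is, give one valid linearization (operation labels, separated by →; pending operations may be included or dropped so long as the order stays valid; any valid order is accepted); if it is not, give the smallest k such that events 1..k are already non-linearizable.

step 1: #1 push(11) — stack <11>
step 2: #2 push(35) — stack <11,35>
step 3: #3 push(92) — stack <11,35,92>
step 4: #4 push(84) — stack <11,35,92,84>
step 5: #5 push(95) — stack <11,35,92,84,95>
step 6: #7 push(34) — stack <11,35,92,84,95,34>
step 7: #8 pop() → 34 — stack <11,35,92,84,95>
step 8: #9 push(82) — stack <11,35,92,84,95,82>
step 9: #6 pop() → 82 — stack <11,35,92,84,95>

linearizable — witness: #1 → #2 → #3 → #4 → #5 → #7 → #8 → #9 → #6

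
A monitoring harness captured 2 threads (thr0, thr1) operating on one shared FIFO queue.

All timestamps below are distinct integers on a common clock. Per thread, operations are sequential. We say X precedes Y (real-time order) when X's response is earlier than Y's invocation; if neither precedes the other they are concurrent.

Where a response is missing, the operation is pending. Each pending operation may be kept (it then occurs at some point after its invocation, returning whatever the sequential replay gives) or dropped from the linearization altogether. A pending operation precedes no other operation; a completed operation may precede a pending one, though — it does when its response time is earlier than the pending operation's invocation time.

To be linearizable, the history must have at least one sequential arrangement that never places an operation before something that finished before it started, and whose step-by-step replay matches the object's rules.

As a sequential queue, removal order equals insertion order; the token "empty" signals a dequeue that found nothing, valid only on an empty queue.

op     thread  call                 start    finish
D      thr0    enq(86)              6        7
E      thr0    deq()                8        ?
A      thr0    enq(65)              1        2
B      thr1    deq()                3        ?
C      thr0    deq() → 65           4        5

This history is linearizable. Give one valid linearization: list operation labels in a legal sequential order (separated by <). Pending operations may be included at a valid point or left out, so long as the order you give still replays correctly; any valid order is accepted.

A < C < B < D

after step 1 (A enq(65)): queue <65>
after step 2 (C deq() → 65): queue <>
after step 3 (B deq() (pending, included)): queue <>
after step 4 (D enq(86)): queue <86>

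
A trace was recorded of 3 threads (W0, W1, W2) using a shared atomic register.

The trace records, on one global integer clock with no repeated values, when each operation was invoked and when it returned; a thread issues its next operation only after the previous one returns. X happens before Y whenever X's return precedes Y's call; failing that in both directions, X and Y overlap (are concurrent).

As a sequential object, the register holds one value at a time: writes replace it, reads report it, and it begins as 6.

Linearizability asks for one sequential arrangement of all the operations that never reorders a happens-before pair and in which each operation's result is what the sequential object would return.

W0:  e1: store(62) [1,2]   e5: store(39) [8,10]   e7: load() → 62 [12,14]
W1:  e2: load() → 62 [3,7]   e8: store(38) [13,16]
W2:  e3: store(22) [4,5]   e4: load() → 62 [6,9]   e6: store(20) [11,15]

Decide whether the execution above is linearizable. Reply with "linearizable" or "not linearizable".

not linearizable

cut after 8 events: linearizable; cut after 9 events (e4 responds, time 9): not linearizable
3 orders of the 4 completed atomic register ops respect real time; none is legal
include/drop combinations of the 1 pending operation (e5) were all tried; none helps
sample order e1, e2, e3, e4 (pending dropped) stalls at step 4 — e4 load() → 62 has no legal effect
sample order e1, e3, e2, e4 (pending dropped) stalls at step 3 — e2 load() → 62 has no legal effect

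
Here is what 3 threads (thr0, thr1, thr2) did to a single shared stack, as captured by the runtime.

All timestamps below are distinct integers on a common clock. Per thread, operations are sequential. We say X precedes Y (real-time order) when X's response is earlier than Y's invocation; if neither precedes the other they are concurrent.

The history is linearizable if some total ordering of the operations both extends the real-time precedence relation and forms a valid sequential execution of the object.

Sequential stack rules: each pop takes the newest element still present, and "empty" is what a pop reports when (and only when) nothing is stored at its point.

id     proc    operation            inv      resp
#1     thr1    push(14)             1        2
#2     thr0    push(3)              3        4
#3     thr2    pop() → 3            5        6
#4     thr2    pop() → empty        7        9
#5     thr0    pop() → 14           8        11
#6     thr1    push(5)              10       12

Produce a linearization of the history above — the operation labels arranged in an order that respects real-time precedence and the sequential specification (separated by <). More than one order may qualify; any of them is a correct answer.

step 1: #1 push(14) — stack <14>
step 2: #2 push(3) — stack <14,3>
step 3: #3 pop() → 3 — stack <14>
step 4: #5 pop() → 14 — stack <>
step 5: #4 pop() → empty — stack <>
step 6: #6 push(5) — stack <5>

#1 < #2 < #3 < #5 < #4 < #6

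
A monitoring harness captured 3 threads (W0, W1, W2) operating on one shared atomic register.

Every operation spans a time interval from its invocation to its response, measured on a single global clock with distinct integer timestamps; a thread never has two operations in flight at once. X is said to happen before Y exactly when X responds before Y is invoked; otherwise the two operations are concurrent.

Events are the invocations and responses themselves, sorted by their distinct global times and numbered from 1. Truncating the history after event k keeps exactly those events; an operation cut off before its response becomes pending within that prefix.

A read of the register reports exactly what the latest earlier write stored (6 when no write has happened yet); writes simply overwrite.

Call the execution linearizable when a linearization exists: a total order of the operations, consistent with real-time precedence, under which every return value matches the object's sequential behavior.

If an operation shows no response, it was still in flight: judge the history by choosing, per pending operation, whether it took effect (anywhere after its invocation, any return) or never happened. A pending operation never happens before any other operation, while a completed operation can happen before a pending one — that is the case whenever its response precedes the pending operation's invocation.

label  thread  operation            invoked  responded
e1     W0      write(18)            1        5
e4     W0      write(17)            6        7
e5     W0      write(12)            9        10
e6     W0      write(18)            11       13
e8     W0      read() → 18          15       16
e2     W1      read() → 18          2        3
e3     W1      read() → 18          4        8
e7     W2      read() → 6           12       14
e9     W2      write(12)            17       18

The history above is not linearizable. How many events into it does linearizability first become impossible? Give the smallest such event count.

a valid linearization of events 1..13 exists, for instance e1, e2, e3, e4, e5, e6:
1. e1 write(18), leaving value 18
2. e2 read() → 18, leaving value 18
3. e3 read() → 18, leaving value 18
4. e4 write(17), leaving value 17
5. e5 write(12), leaving value 12
6. e6 write(18), leaving value 18
event 14 — e7's response, time 14 — after it, nothing linearizes
for example e1, e2, e3, e4, e5, e6, e7 fails at step 7: e7 read() → 6 is not legal there
for example e1, e2, e3, e4, e5, e7, e6 fails at step 6: e7 read() → 6 is not legal there

14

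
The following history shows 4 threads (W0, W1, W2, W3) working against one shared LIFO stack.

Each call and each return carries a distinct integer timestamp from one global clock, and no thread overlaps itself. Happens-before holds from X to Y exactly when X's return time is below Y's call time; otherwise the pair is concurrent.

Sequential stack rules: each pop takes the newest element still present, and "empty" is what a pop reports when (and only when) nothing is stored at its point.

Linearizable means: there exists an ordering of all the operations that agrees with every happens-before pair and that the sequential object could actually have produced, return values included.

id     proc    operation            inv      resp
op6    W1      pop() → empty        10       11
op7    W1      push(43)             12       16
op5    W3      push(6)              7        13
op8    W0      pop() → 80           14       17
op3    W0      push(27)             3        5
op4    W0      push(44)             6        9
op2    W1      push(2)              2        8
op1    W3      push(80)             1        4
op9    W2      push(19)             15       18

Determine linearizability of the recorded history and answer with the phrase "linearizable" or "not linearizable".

the violation lands at event 11, op6's response at time 11: events 1..10 linearize, events 1..11 do not
8 orders of the 5 completed LIFO stack ops respect real time; none is legal
completion choices over the 1 pending operation (op5) were checked; none helps
one such order, op1, op2, op3, op4, op6 (pending dropped), breaks at step 5 where op6 pop() → empty is illegal
one such order, op1, op3, op2, op4, op6 (pending dropped), breaks at step 5 where op6 pop() → empty is illegal

not linearizable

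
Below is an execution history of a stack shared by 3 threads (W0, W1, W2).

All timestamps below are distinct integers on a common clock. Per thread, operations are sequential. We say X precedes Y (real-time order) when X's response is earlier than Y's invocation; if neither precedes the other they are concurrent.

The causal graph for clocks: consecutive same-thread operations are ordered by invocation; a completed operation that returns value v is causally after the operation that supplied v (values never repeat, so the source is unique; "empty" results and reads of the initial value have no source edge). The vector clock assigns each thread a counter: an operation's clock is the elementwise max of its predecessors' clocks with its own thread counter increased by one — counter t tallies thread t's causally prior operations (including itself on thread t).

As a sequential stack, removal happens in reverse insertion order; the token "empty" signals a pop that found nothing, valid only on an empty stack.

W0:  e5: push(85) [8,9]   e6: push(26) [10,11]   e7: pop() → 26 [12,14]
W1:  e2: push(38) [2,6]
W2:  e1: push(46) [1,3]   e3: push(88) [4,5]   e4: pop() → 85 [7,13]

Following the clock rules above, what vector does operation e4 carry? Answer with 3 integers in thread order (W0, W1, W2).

(1, 0, 3)

VC(e1, invoked at 1): no causal predecessors; +1 on W2 → (0, 0, 1)
VC(e2, invoked at 2): no causal predecessors; +1 on W1 → (0, 1, 0)
VC(e5, invoked at 8): no causal predecessors; +1 on W0 → (1, 0, 0)
merge at e3 (invoked 4): VC(e1)=(0, 0, 1), own-thread bump on W2 → (0, 0, 2)
merge at e6 (invoked 10): VC(e5)=(1, 0, 0), own-thread bump on W0 → (2, 0, 0)
merge at e7 (invoked 12): VC(e6)=(2, 0, 0), own-thread bump on W0 → (3, 0, 0)
merge at e4 (invoked 7): VC(e3)=(0, 0, 2), VC(e5)=(1, 0, 0), own-thread bump on W2 → (1, 0, 3)
target: VC(e4) = (1, 0, 3)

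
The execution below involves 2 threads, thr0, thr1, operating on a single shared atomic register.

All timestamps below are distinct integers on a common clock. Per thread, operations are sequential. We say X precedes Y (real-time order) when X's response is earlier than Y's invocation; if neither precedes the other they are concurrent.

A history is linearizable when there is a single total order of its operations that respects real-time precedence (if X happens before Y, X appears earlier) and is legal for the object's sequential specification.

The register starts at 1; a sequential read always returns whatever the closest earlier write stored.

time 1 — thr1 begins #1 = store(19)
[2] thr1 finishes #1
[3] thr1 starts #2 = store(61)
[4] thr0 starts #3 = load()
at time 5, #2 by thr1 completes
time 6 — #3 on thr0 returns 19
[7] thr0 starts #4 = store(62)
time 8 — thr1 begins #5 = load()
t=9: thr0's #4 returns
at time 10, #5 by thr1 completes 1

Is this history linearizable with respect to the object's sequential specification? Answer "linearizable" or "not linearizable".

not linearizable

the violation lands at event 10, #5's response at time 10: events 1..9 linearize, events 1..10 do not
the 5 completed operations admit 4 real-time orders; each fails the atomic register replay
e.g. #1, #2, #3, #4, #5: illegal at step 3, since #3 load() → 19 cannot apply there
e.g. #1, #2, #3, #5, #4: illegal at step 3, since #3 load() → 19 cannot apply there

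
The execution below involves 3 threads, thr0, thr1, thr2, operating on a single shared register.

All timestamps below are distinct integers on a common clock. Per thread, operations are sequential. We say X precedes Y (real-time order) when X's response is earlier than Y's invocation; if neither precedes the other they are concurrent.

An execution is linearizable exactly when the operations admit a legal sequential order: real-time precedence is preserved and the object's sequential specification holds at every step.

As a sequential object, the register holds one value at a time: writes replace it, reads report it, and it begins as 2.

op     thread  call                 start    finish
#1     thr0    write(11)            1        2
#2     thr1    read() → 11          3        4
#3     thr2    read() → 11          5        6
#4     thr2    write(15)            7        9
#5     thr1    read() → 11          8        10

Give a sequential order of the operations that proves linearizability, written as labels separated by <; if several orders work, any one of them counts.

#1 < #2 < #3 < #5 < #4

1. #1 write(11), leaving value 11
2. #2 read() → 11, leaving value 11
3. #3 read() → 11, leaving value 11
4. #5 read() → 11, leaving value 11
5. #4 write(15), leaving value 15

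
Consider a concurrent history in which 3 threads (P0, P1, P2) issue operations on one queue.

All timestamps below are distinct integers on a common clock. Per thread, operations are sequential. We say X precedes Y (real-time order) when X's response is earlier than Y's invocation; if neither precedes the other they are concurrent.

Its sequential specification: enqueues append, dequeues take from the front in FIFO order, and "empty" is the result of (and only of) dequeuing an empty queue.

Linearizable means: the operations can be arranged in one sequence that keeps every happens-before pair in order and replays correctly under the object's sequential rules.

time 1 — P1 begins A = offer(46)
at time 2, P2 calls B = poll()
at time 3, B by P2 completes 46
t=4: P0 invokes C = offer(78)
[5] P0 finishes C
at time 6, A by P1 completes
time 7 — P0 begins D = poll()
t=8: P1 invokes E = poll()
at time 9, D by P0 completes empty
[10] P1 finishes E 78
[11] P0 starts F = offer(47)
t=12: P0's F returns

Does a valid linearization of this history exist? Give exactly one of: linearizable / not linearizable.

linearizable

one valid linearization: A, B, C, E, D, F
1. A offer(46), leaving queue <46>
2. B poll() → 46, leaving queue <>
3. C offer(78), leaving queue <78>
4. E poll() → 78, leaving queue <>
5. D poll() → empty, leaving queue <>
6. F offer(47), leaving queue <47>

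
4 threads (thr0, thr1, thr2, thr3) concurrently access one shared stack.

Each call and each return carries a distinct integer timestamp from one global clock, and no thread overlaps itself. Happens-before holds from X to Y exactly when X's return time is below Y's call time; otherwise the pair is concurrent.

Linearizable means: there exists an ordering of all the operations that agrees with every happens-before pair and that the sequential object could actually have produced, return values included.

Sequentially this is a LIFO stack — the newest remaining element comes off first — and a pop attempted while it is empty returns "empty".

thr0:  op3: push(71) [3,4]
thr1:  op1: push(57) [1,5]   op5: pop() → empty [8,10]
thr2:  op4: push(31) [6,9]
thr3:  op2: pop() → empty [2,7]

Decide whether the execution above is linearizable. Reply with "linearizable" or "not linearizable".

not linearizable

through event 9 a valid linearization exists; event 10 (op5 responding at time 10) ends that
checked exhaustively: 14 real-time-consistent orders of 5 completed operations, zero legal stack replays
for example op1, op2, op3, op4, op5 fails at step 2: op2 pop() → empty is not legal there
for example op1, op2, op3, op5, op4 fails at step 2: op2 pop() → empty is not legal there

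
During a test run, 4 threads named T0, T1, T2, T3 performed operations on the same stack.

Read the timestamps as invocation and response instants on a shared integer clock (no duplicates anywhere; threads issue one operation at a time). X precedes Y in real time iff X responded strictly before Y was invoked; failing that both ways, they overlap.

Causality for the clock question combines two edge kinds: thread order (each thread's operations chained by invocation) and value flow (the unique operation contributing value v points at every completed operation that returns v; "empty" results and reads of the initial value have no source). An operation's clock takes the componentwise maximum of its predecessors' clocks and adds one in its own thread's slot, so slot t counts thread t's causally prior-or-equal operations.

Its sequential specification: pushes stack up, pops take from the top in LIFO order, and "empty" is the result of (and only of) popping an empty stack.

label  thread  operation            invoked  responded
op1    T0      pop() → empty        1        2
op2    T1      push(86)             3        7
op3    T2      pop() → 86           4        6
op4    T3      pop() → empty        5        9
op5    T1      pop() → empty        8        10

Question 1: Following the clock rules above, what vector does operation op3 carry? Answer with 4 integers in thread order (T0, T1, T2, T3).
(0, 1, 1, 0)

op4 (invocation 5): nothing precedes it; T3's component alone gives (0, 0, 0, 1)
op2 (invocation 3): nothing precedes it; T1's component alone gives (0, 1, 0, 0)
op1 (invocation 1): nothing precedes it; T0's component alone gives (1, 0, 0, 0)
VC(op3, invoked at 4): max of VC(op2)=(0, 1, 0, 0), then +1 on thread T2 → (0, 1, 1, 0)
VC(op5, invoked at 8): max of VC(op2)=(0, 1, 0, 0), then +1 on thread T1 → (0, 2, 0, 0)
target: VC(op3) = (0, 1, 1, 0)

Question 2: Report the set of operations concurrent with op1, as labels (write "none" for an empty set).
none

op1 spans [1,2]: anything still running between times 1 and 2 counts as concurrent
op2 [3,7]: after
op3 [4,6]: after
op4 [5,9]: after
op5 [8,10]: after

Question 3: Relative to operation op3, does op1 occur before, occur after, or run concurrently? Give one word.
before

op1 spans [1,2], op3 spans [4,6]
resp(op1)=2 < inv(op3)=4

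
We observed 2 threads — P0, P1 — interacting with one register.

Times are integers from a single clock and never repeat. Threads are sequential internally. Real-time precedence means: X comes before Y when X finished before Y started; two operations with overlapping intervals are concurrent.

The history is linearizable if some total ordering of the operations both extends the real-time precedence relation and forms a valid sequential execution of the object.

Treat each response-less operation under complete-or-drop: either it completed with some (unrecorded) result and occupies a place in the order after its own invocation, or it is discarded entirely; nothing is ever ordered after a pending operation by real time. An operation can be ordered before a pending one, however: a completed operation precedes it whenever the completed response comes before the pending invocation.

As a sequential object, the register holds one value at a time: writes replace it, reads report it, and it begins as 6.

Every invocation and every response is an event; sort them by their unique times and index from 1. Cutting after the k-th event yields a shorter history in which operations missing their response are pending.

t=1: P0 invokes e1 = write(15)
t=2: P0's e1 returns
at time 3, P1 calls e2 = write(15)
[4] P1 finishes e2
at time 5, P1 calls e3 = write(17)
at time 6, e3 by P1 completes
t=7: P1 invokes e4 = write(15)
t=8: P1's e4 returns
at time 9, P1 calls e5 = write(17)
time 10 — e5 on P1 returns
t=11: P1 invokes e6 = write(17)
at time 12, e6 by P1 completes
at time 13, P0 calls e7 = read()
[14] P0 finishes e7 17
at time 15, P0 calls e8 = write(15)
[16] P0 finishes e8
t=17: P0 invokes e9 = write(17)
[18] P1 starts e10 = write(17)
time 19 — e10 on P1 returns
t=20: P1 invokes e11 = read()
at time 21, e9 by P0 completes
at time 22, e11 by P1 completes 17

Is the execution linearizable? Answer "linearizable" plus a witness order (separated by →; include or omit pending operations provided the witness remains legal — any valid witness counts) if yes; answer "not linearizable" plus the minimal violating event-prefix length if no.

linearizable — witness: e1 → e2 → e3 → e4 → e5 → e6 → e7 → e8 → e9 → e10 → e11

step 1: e1 write(15) — value 15
step 2: e2 write(15) — value 15
step 3: e3 write(17) — value 17
step 4: e4 write(15) — value 15
step 5: e5 write(17) — value 17
step 6: e6 write(17) — value 17
step 7: e7 read() → 17 — value 17
step 8: e8 write(15) — value 15
step 9: e9 write(17) — value 17
step 10: e10 write(17) — value 17
step 11: e11 read() → 17 — value 17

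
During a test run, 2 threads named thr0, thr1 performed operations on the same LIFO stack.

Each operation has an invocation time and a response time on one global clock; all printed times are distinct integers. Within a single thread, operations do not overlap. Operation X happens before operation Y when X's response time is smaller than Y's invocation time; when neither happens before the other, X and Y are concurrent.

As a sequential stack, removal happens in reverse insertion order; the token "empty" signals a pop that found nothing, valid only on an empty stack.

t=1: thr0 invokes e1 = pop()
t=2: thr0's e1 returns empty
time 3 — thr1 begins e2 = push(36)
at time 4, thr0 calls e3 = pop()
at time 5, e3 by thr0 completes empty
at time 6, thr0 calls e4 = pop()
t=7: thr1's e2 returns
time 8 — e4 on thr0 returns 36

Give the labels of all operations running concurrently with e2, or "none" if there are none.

overlap test against e2 [3,7]: concurrent iff the interval meets 3..7
e1 [1,2]: before
e3 [4,5]: concurrent
e4 [6,8]: concurrent

e3, e4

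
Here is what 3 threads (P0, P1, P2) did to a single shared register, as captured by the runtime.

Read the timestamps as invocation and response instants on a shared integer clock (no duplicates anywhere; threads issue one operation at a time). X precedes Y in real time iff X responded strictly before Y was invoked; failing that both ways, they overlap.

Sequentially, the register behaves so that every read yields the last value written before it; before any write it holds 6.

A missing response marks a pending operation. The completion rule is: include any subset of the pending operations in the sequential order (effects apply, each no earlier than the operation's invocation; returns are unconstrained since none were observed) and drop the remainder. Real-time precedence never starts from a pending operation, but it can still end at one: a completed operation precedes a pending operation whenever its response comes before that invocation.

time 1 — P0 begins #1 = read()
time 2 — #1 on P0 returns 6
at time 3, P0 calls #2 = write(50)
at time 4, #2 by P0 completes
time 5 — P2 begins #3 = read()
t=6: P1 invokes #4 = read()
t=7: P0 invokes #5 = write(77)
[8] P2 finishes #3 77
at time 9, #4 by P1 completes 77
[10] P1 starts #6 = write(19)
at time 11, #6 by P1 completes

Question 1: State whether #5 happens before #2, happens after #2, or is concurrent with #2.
after

#5 spans [7,…), #2 spans [3,4]
resp(#2)=4 < inv(#5)=7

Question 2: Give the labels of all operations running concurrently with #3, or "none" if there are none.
#4, #5

concurrent with #3 ([5,8]): every op whose interval crosses 5..8
#1 [1,2]: before
#2 [3,4]: before
#4 [6,9]: concurrent
#5 [7,…): concurrent
#6 [10,11]: after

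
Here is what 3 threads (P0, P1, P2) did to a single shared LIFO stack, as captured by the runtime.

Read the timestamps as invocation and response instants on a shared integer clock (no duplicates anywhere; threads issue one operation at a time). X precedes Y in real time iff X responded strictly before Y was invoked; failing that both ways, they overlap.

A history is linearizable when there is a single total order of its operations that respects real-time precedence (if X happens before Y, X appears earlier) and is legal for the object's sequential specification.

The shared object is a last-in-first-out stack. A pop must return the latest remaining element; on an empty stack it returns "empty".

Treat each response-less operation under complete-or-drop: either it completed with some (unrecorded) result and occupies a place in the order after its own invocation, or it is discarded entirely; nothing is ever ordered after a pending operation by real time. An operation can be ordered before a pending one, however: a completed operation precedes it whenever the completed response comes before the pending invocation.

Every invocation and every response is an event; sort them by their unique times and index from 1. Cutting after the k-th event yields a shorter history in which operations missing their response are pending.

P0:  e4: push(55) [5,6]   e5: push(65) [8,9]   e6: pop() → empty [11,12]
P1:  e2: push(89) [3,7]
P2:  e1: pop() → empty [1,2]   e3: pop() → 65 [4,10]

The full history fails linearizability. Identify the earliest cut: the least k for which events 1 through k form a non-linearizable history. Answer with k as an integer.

events 1..11 are still linearizable — one witness is e1, e2, e4, e5, e3:
1. e1 pop() → empty, leaving stack <>
2. e2 push(89), leaving stack <89>
3. e4 push(55), leaving stack <89,55>
4. e5 push(65), leaving stack <89,55,65>
5. e3 pop() → 65, leaving stack <89,55>
once event 12 joins (e6's response, time 12), exhaustive search finds no witness
for example e1, e2, e3, e4, e5, e6 fails at step 3: e3 pop() → 65 is not legal there
for example e1, e2, e4, e3, e5, e6 fails at step 4: e3 pop() → 65 is not legal there

12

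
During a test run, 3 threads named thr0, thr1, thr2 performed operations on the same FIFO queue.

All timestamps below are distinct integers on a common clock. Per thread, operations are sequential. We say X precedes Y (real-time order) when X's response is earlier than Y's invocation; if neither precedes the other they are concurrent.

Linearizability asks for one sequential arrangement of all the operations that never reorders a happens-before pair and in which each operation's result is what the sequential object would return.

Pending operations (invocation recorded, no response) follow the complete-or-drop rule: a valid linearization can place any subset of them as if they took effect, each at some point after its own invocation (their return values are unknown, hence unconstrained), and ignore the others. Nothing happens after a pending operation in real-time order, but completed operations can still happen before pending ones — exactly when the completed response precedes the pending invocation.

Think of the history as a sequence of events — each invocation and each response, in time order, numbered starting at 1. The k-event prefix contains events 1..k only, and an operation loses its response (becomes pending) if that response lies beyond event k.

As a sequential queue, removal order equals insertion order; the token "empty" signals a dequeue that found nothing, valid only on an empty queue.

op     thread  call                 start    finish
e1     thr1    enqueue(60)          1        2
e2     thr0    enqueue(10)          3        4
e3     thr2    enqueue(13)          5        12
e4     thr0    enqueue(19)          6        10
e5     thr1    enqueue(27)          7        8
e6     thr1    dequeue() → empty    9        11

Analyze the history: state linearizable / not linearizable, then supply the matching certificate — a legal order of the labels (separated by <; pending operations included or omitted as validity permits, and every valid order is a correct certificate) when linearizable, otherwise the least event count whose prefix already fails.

through event 10 a valid linearization exists; event 11 (e6 responding at time 11) ends that
every one of the 3 real-time-consistent orders over 5 completed FIFO queue ops fails the sequential spec
no completion choice of the 1 pending operation (e3) rescues it — every subset was tried
for example e1, e2, e4, e5, e6 (pending dropped) fails at step 5: e6 dequeue() → empty is not legal there
for example e1, e2, e5, e4, e6 (pending dropped) fails at step 5: e6 dequeue() → empty is not legal there

not linearizable — minimal violating prefix: 11 events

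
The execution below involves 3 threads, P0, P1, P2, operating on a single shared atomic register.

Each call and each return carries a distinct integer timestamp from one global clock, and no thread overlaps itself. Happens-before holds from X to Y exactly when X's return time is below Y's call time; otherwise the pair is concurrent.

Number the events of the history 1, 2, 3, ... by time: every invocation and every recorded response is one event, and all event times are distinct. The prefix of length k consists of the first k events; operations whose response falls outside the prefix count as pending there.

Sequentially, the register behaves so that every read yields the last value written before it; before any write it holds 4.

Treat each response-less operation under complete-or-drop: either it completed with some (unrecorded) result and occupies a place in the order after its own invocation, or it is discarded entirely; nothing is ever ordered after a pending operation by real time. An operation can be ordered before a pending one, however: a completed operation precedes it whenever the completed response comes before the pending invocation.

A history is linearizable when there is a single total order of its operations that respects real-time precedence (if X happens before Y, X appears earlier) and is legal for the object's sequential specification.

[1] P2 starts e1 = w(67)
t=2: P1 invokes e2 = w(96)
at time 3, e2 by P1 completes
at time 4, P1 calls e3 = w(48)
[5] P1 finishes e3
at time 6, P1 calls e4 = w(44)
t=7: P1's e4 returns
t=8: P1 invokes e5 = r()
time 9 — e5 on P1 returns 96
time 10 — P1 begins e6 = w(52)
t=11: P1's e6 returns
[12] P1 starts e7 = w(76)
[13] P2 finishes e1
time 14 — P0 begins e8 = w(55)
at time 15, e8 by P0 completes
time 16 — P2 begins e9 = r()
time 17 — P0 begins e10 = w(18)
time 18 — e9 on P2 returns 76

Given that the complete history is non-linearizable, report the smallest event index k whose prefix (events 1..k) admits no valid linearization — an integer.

9

events 1..8 are linearizable, e.g. via e1, e2, e3, e4:
1. e1 w(67) (pending, included), leaving value 67
2. e2 w(96), leaving value 96
3. e3 w(48), leaving value 48
4. e4 w(44), leaving value 44
adding event 9 (e5 responds at 9) leaves no legal real-time order
completion choices over the 1 pending operation (e1) were checked; none helps
for example e2, e3, e4, e5 (pending dropped) fails at step 4: e5 r() → 96 is not legal there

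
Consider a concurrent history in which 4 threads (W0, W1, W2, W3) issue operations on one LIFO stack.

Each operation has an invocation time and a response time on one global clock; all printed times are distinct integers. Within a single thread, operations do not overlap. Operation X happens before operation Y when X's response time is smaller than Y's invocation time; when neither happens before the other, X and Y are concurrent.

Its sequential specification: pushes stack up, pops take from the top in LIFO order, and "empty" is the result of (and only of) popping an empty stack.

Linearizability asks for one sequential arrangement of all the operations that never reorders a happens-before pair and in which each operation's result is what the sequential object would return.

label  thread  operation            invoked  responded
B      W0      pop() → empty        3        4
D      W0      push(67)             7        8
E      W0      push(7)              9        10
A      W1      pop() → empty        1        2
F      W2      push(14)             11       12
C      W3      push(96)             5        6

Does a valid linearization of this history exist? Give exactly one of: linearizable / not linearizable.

linearizable

a witness: A, B, C, D, E, F
step 1: A pop() → empty — stack <>
step 2: B pop() → empty — stack <>
step 3: C push(96) — stack <96>
step 4: D push(67) — stack <96,67>
step 5: E push(7) — stack <96,67,7>
step 6: F push(14) — stack <96,67,7,14>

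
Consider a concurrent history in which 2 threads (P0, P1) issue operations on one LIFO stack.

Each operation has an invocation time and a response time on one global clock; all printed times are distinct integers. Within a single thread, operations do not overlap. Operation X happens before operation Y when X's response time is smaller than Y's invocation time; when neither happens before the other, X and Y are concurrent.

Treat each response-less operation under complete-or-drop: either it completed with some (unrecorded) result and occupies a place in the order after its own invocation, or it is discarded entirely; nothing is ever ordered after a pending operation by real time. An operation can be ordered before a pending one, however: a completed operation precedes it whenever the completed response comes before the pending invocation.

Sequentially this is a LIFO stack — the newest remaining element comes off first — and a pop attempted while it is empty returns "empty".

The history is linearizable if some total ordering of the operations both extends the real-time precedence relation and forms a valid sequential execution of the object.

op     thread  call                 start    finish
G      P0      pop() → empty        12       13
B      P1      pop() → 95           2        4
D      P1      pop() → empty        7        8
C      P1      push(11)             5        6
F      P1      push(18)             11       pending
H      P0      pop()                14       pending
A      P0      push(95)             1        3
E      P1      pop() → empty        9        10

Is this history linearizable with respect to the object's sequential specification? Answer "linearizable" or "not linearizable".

events 1..7 are fine; event 8 — the response of D at time 8 — makes the prefix non-linearizable
4 completed operations, 2 real-time-consistent orders — every LIFO stack replay fails
sample order A, B, C, D stalls at step 4 — D pop() → empty has no legal effect
sample order B, A, C, D stalls at step 1 — B pop() → 95 has no legal effect

not linearizable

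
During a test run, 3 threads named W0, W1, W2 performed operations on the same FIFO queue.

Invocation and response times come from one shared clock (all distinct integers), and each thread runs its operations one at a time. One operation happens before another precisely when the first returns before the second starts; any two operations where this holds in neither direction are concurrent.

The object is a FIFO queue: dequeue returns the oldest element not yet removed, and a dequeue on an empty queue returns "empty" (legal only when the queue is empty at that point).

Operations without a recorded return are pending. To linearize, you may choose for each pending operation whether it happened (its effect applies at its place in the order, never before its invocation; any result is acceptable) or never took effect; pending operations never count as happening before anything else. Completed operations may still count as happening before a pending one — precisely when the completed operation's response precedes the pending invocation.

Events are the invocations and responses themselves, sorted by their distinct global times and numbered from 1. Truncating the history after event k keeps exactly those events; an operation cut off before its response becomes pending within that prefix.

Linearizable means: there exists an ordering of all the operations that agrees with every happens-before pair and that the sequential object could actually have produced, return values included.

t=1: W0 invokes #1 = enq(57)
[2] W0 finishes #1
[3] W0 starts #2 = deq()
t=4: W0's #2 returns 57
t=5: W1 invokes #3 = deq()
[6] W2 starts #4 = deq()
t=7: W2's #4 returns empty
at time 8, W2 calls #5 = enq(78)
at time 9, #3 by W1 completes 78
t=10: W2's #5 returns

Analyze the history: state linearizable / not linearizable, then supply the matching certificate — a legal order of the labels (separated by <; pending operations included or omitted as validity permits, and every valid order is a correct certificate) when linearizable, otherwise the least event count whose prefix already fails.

after step 1 (#1 enq(57)): queue <57>
after step 2 (#2 deq() → 57): queue <>
after step 3 (#4 deq() → empty): queue <>
after step 4 (#5 enq(78)): queue <78>
after step 5 (#3 deq() → 78): queue <>

linearizable — witness: #1 < #2 < #4 < #5 < #3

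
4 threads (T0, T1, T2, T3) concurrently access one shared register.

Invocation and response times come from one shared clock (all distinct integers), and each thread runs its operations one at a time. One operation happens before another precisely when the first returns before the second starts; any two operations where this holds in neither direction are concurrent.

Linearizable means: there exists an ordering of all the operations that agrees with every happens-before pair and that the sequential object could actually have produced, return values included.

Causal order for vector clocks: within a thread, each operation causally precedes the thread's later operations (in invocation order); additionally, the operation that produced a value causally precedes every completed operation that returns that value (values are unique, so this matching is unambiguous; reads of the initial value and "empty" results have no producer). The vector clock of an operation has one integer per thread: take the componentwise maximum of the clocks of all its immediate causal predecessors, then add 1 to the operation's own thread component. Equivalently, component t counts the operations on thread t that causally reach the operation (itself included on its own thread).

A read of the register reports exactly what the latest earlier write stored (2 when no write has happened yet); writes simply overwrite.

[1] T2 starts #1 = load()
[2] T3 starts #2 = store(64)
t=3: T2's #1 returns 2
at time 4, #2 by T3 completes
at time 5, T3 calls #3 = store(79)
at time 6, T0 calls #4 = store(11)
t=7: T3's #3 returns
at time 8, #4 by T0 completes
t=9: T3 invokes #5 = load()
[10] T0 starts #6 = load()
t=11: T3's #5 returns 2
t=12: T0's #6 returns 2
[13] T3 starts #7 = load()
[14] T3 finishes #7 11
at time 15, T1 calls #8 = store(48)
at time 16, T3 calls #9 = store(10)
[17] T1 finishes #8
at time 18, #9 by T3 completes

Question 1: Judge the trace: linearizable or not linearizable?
not linearizable

through event 10 a valid linearization exists; event 11 (#5 responding at time 11) ends that
real-time-consistent orders of the 5 completed operations: 4 — all fail the register replay
no escape via the 1 pending operation (#6): every completion choice fails
sample order #1, #2, #3, #4, #5 (pending dropped) stalls at step 5 — #5 load() → 2 has no legal effect
sample order #1, #2, #4, #3, #5 (pending dropped) stalls at step 5 — #5 load() → 2 has no legal effect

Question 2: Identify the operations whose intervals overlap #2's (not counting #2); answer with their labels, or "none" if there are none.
Answer: #1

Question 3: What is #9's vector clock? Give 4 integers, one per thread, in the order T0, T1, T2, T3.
Answer: (1, 0, 0, 5)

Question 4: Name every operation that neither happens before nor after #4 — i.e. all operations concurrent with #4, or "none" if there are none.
Answer: #3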